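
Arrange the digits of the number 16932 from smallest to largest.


The number 16932 has digits: 1, 6, 9, 3, 2
Sorted: 1, 2, 3, 6, 9
Joining the sorted digits gives the result.
Final answer: 12369


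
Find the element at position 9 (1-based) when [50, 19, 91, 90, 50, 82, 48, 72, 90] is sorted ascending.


Sort ascending: [19, 48, 50, 50, 72, 82, 90, 90, 91]
The 9th element (1-indexed) is at index 8.
Value = 91
Final answer: 91


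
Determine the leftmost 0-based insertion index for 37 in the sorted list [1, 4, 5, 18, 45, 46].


List is sorted: [1, 4, 5, 18, 45, 46]
We need the leftmost position where 37 can be inserted, i.e. the first index whose element is >= 37 (or the end of the list if none is).
Binary search with low=0, high=6 (0-based indices):
  low=0, high=6, mid=3: a[3]=18 < 37, so low = 4
  low=4, high=6, mid=5: a[5]=46 >= 37, so high = 5
  low=4, high=5, mid=4: a[4]=45 >= 37, so high = 4
Now low = high = 4, so the insertion index is 4.
Final answer: 4


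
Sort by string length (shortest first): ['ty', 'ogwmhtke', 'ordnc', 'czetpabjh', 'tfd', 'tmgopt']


Compute lengths:
  'ty' has length 2
  'ogwmhtke' has length 8
  'ordnc' has length 5
  'czetpabjh' has length 9
  'tfd' has length 3
  'tmgopt' has length 6
Lengths in increasing order: 2 < 3 < 5 < 6 < 8 < 9
Listing the words in that order gives the answer.
Final answer: ['ty', 'tfd', 'ordnc', 'tmgopt', 'ogwmhtke', 'czetpabjh']


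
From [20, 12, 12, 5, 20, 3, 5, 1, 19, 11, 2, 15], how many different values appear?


List all unique values:
Distinct values: [1, 2, 3, 5, 11, 12, 15, 19, 20]
Count = 9
Final answer: 9


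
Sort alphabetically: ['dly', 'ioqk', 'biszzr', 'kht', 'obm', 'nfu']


Compare strings character by character (the first differing letter decides):
  'biszzr' < 'dly' since 'b' < 'd' at position 1
  'dly' < 'ioqk' since 'd' < 'i' at position 1
  'ioqk' < 'kht' since 'i' < 'k' at position 1
  'kht' < 'nfu' since 'k' < 'n' at position 1
  'nfu' < 'obm' since 'n' < 'o' at position 1
Chaining these comparisons gives the alphabetical order.
Final answer: ['biszzr', 'dly', 'ioqk', 'kht', 'nfu', 'obm']


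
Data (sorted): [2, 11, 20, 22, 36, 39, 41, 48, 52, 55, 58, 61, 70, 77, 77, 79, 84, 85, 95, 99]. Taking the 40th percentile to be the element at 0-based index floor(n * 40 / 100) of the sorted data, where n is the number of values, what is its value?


The dataset has n = 20 elements.
Index = floor(20 * 40 / 100) = floor(800 / 100) = floor(8) = 8
Counting from index 0 in the sorted data, the element at index 8 is 52.
Final answer: 52


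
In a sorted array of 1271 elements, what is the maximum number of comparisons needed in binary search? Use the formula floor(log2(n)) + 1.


Binary search halves the search space each step.
Maximum comparisons = floor(log2(1271)) + 1
log2(1271) = 10.3117
floor(log2(1271)) = 10, so 10 + 1 = 11
Final answer: 11


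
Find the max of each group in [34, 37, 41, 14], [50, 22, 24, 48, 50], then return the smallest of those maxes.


Find max of each group:
  Group 1: [34, 37, 41, 14] -> max = 41
  Group 2: [50, 22, 24, 48, 50] -> max = 50
Maxes: [41, 50]
Minimum of maxes = 41
Final answer: 41


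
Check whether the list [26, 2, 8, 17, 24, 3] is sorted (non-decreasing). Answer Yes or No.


Check consecutive pairs:
  26 <= 2? False
  2 <= 8? True
  8 <= 17? True
  17 <= 24? True
  24 <= 3? False
2 consecutive pair(s) are out of order, so the list is not sorted.
Final answer: No


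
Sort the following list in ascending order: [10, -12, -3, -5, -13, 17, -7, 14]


Original list: [10, -12, -3, -5, -13, 17, -7, 14]
Repeatedly take the smallest remaining element:
  Remaining [10, -12, -3, -5, -13, 17, -7, 14] -> smallest is -13
  Remaining [10, -12, -3, -5, 17, -7, 14] -> smallest is -12
  Remaining [10, -3, -5, 17, -7, 14] -> smallest is -7
  Remaining [10, -3, -5, 17, 14] -> smallest is -5
  Remaining [10, -3, 17, 14] -> smallest is -3
  Remaining [10, 17, 14] -> smallest is 10
  Remaining [17, 14] -> smallest is 14
  Remaining [17] -> smallest is 17
Collecting the picks in order gives the sorted list.
Final answer: [-13, -12, -7, -5, -3, 10, 14, 17]


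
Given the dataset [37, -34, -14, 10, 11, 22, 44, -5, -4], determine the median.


First, sort the list: [-34, -14, -5, -4, 10, 11, 22, 37, 44]
The list has 9 elements (odd count).
The middle index is 4 (0-based), and the element there is 10.
Final answer: 10


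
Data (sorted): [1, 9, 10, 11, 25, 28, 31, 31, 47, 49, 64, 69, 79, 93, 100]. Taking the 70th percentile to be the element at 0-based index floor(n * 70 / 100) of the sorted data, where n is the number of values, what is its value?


The dataset has n = 15 elements.
Index = floor(15 * 70 / 100) = floor(1050 / 100) = floor(10.5) = 10
Counting from index 0 in the sorted data, the element at index 10 is 64.
Final answer: 64


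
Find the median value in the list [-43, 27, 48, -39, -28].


First, sort the list: [-43, -39, -28, 27, 48]
The list has 5 elements (odd count).
The middle index is 2 (0-based), and the element there is -28.
Final answer: -28


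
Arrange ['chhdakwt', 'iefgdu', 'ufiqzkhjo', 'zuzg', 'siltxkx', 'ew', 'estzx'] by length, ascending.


Compute lengths:
  'chhdakwt' has length 8
  'iefgdu' has length 6
  'ufiqzkhjo' has length 9
  'zuzg' has length 4
  'siltxkx' has length 7
  'ew' has length 2
  'estzx' has length 5
Lengths in increasing order: 2 < 4 < 5 < 6 < 7 < 8 < 9
Listing the words in that order gives the answer.
Final answer: ['ew', 'zuzg', 'estzx', 'iefgdu', 'siltxkx', 'chhdakwt', 'ufiqzkhjo']


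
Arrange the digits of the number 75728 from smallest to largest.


The number 75728 has digits: 7, 5, 7, 2, 8
Sorted: 2, 5, 7, 7, 8
Joining the sorted digits gives the result.
Final answer: 25778


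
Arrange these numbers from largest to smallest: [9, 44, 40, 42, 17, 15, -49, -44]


Original list: [9, 44, 40, 42, 17, 15, -49, -44]
Repeatedly take the largest remaining element:
  Remaining [9, 44, 40, 42, 17, 15, -49, -44] -> largest is 44
  Remaining [9, 40, 42, 17, 15, -49, -44] -> largest is 42
  Remaining [9, 40, 17, 15, -49, -44] -> largest is 40
  Remaining [9, 17, 15, -49, -44] -> largest is 17
  Remaining [9, 15, -49, -44] -> largest is 15
  Remaining [9, -49, -44] -> largest is 9
  Remaining [-49, -44] -> largest is -44
  Remaining [-49] -> largest is -49
Collecting the picks in order gives the descending list.
Final answer: [44, 42, 40, 17, 15, 9, -44, -49]


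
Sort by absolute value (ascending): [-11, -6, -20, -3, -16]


Compute absolute values:
  |-11| = 11
  |-6| = 6
  |-20| = 20
  |-3| = 3
  |-16| = 16
Absolute values in increasing order: 3 < 6 < 11 < 16 < 20
Listing the original numbers in that order gives the answer.
Final answer: [-3, -6, -11, -16, -20]


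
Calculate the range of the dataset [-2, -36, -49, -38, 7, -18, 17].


Maximum value: 17
Minimum value: -49
Range = 17 - (-49) = 66
Final answer: 66


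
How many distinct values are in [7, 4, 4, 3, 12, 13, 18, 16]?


List all unique values:
Distinct values: [3, 4, 7, 12, 13, 16, 18]
Count = 7
Final answer: 7


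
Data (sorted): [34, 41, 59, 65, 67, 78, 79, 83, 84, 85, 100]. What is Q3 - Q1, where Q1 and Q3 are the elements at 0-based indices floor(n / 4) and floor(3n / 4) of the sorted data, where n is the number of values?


The data has n = 11 elements.
Q1 index = floor(11 / 4) = floor(2.75) = 2; Q3 index = floor(3 * 11 / 4) = floor(8.25) = 8
Q1 = element at index 2 = 59
Q3 = element at index 8 = 84
IQR = 84 - 59 = 25
Final answer: 25


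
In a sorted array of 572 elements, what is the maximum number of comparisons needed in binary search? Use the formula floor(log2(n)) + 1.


Binary search halves the search space each step.
Maximum comparisons = floor(log2(572)) + 1
log2(572) = 9.1599
floor(log2(572)) = 9, so 9 + 1 = 10
Final answer: 10


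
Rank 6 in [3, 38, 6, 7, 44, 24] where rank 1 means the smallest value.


Sort ascending: [3, 6, 7, 24, 38, 44]
Find 6 in the sorted list.
6 is at position 2 (1-indexed).
Final answer: 2


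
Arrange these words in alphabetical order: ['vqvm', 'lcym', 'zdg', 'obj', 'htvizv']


Compare strings character by character (the first differing letter decides):
  'htvizv' < 'lcym' since 'h' < 'l' at position 1
  'lcym' < 'obj' since 'l' < 'o' at position 1
  'obj' < 'vqvm' since 'o' < 'v' at position 1
  'vqvm' < 'zdg' since 'v' < 'z' at position 1
Chaining these comparisons gives the alphabetical order.
Final answer: ['htvizv', 'lcym', 'obj', 'vqvm', 'zdg']


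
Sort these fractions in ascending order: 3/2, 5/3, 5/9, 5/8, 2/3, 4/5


Convert to decimal for comparison:
  3/2 = 1.5
  5/3 = 1.6667
  5/9 = 0.5556
  5/8 = 0.625
  2/3 = 0.6667
  4/5 = 0.8
Decimals in increasing order: 0.5556 < 0.625 < 0.6667 < 0.8 < 1.5 < 1.6667
Writing each back as its fraction gives the sorted order.
Final answer: 5/9, 5/8, 2/3, 4/5, 3/2, 5/3


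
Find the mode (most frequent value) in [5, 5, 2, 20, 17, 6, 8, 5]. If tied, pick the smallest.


Count the frequency of each value:
  2 appears 1 time(s)
  5 appears 3 time(s)
  6 appears 1 time(s)
  8 appears 1 time(s)
  17 appears 1 time(s)
  20 appears 1 time(s)
Maximum frequency is 3.
Only 5 reaches that frequency, so it is the mode.
Final answer: 5


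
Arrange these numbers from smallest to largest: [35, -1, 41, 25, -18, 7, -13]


Original list: [35, -1, 41, 25, -18, 7, -13]
Repeatedly take the smallest remaining element:
  Remaining [35, -1, 41, 25, -18, 7, -13] -> smallest is -18
  Remaining [35, -1, 41, 25, 7, -13] -> smallest is -13
  Remaining [35, -1, 41, 25, 7] -> smallest is -1
  Remaining [35, 41, 25, 7] -> smallest is 7
  Remaining [35, 41, 25] -> smallest is 25
  Remaining [35, 41] -> smallest is 35
  Remaining [41] -> smallest is 41
Collecting the picks in order gives the sorted list.
Final answer: [-18, -13, -1, 7, 25, 35, 41]


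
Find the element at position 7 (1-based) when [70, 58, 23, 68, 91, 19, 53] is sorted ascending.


Sort ascending: [19, 23, 53, 58, 68, 70, 91]
The 7th element (1-indexed) is at index 6.
Value = 91
Final answer: 91


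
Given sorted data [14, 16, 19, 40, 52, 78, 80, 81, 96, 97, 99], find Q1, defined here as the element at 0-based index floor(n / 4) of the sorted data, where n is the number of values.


The list has n = 11 elements.
Q1 index = floor(11 / 4) = floor(2.75) = 2
Counting from index 0 in the sorted data, the element at index 2 is 19.
Final answer: 19


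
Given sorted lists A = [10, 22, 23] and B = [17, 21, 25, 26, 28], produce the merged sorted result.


List A: [10, 22, 23]
List B: [17, 21, 25, 26, 28]
Repeatedly compare the front elements and take the smaller:
  10 vs 17 -> take 10
  22 vs 17 -> take 17
  22 vs 21 -> take 21
  22 vs 25 -> take 22
  23 vs 25 -> take 23
  A is exhausted; append the rest of B: [25, 26, 28]
Final answer: [10, 17, 21, 22, 23, 25, 26, 28]


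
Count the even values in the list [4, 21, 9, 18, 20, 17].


Check each element:
  4 is even
  21 is odd
  9 is odd
  18 is even
  20 is even
  17 is odd
Evens: [4, 18, 20]
Count of evens = 3
Final answer: 3


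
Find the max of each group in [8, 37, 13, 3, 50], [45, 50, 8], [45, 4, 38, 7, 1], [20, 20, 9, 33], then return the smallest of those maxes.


Find max of each group:
  Group 1: [8, 37, 13, 3, 50] -> max = 50
  Group 2: [45, 50, 8] -> max = 50
  Group 3: [45, 4, 38, 7, 1] -> max = 45
  Group 4: [20, 20, 9, 33] -> max = 33
Maxes: [50, 50, 45, 33]
Minimum of maxes = 33
Final answer: 33


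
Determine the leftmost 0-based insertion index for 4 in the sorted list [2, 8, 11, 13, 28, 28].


List is sorted: [2, 8, 11, 13, 28, 28]
We need the leftmost position where 4 can be inserted, i.e. the first index whose element is >= 4 (or the end of the list if none is).
Binary search with low=0, high=6 (0-based indices):
  low=0, high=6, mid=3: a[3]=13 >= 4, so high = 3
  low=0, high=3, mid=1: a[1]=8 >= 4, so high = 1
  low=0, high=1, mid=0: a[0]=2 < 4, so low = 1
Now low = high = 1, so the insertion index is 1.
Final answer: 1


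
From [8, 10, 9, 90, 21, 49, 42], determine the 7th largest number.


Sort descending: [90, 49, 42, 21, 10, 9, 8]
The 7th element (1-indexed) is at index 6.
Value = 8
Final answer: 8


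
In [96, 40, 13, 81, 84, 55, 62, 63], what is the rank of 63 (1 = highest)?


Sort descending: [96, 84, 81, 63, 62, 55, 40, 13]
Find 63 in the sorted list.
63 is at position 4.
Final answer: 4


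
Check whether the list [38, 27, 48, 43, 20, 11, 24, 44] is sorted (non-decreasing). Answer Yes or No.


Check consecutive pairs:
  38 <= 27? False
  27 <= 48? True
  48 <= 43? False
  43 <= 20? False
  20 <= 11? False
  11 <= 24? True
  24 <= 44? True
4 consecutive pair(s) are out of order, so the list is not sorted.
Final answer: No


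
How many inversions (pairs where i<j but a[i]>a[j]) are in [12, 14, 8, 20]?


For each element, count the later elements that are smaller than it:
  12 (index 0): smaller elements after it = [8] -> 1
  14 (index 1): smaller elements after it = [8] -> 1
  8 (index 2): smaller elements after it = [] -> 0
Total inversions = 1 + 1 + 0 = 2
Final answer: 2


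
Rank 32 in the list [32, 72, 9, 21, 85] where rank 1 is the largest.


Sort descending: [85, 72, 32, 21, 9]
Find 32 in the sorted list.
32 is at position 3.
Final answer: 3


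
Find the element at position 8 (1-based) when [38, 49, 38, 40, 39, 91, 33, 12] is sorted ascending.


Sort ascending: [12, 33, 38, 38, 39, 40, 49, 91]
The 8th element (1-indexed) is at index 7.
Value = 91
Final answer: 91


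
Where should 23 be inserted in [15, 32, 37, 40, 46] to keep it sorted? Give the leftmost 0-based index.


List is sorted: [15, 32, 37, 40, 46]
We need the leftmost position where 23 can be inserted, i.e. the first index whose element is >= 23 (or the end of the list if none is).
Binary search with low=0, high=5 (0-based indices):
  low=0, high=5, mid=2: a[2]=37 >= 23, so high = 2
  low=0, high=2, mid=1: a[1]=32 >= 23, so high = 1
  low=0, high=1, mid=0: a[0]=15 < 23, so low = 1
Now low = high = 1, so the insertion index is 1.
Final answer: 1


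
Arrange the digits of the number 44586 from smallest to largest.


The number 44586 has digits: 4, 4, 5, 8, 6
Sorted: 4, 4, 5, 6, 8
Joining the sorted digits gives the result.
Final answer: 44568


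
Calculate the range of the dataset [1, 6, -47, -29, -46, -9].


Maximum value: 6
Minimum value: -47
Range = 6 - (-47) = 53
Final answer: 53


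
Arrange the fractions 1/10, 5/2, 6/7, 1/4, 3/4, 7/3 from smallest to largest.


Convert to decimal for comparison:
  1/10 = 0.1
  5/2 = 2.5
  6/7 = 0.8571
  1/4 = 0.25
  3/4 = 0.75
  7/3 = 2.3333
Decimals in increasing order: 0.1 < 0.25 < 0.75 < 0.8571 < 2.3333 < 2.5
Writing each back as its fraction gives the sorted order.
Final answer: 1/10, 1/4, 3/4, 6/7, 7/3, 5/2


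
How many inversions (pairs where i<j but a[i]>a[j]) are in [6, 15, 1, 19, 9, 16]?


For each element, count the later elements that are smaller than it:
  6 (index 0): smaller elements after it = [1] -> 1
  15 (index 1): smaller elements after it = [1, 9] -> 2
  1 (index 2): smaller elements after it = [] -> 0
  19 (index 3): smaller elements after it = [9, 16] -> 2
  9 (index 4): smaller elements after it = [] -> 0
Total inversions = 1 + 2 + 0 + 2 + 0 = 5
Final answer: 5


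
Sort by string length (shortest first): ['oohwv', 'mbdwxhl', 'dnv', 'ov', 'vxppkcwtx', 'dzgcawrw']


Compute lengths:
  'oohwv' has length 5
  'mbdwxhl' has length 7
  'dnv' has length 3
  'ov' has length 2
  'vxppkcwtx' has length 9
  'dzgcawrw' has length 8
Lengths in increasing order: 2 < 3 < 5 < 7 < 8 < 9
Listing the words in that order gives the answer.
Final answer: ['ov', 'dnv', 'oohwv', 'mbdwxhl', 'dzgcawrw', 'vxppkcwtx']


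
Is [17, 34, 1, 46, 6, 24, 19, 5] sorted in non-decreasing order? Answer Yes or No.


Check consecutive pairs:
  17 <= 34? True
  34 <= 1? False
  1 <= 46? True
  46 <= 6? False
  6 <= 24? True
  24 <= 19? False
  19 <= 5? False
4 consecutive pair(s) are out of order, so the list is not sorted.
Final answer: No


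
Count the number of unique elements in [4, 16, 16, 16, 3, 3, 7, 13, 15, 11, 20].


List all unique values:
Distinct values: [3, 4, 7, 11, 13, 15, 16, 20]
Count = 8
Final answer: 8


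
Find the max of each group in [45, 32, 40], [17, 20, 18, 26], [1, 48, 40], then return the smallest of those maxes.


Find max of each group:
  Group 1: [45, 32, 40] -> max = 45
  Group 2: [17, 20, 18, 26] -> max = 26
  Group 3: [1, 48, 40] -> max = 48
Maxes: [45, 26, 48]
Minimum of maxes = 26
Final answer: 26


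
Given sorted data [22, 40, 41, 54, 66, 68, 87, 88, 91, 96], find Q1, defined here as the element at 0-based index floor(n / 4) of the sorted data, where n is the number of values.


The list has n = 10 elements.
Q1 index = floor(10 / 4) = floor(2.5) = 2
Counting from index 0 in the sorted data, the element at index 2 is 41.
Final answer: 41


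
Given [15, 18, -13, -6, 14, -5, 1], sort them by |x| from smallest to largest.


Compute absolute values:
  |15| = 15
  |18| = 18
  |-13| = 13
  |-6| = 6
  |14| = 14
  |-5| = 5
  |1| = 1
Absolute values in increasing order: 1 < 5 < 6 < 13 < 14 < 15 < 18
Listing the original numbers in that order gives the answer.
Final answer: [1, -5, -6, -13, 14, 15, 18]


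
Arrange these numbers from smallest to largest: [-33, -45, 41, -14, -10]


Original list: [-33, -45, 41, -14, -10]
Repeatedly take the smallest remaining element:
  Remaining [-33, -45, 41, -14, -10] -> smallest is -45
  Remaining [-33, 41, -14, -10] -> smallest is -33
  Remaining [41, -14, -10] -> smallest is -14
  Remaining [41, -10] -> smallest is -10
  Remaining [41] -> smallest is 41
Collecting the picks in order gives the sorted list.
Final answer: [-45, -33, -14, -10, 41]


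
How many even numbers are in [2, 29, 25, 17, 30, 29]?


Check each element:
  2 is even
  29 is odd
  25 is odd
  17 is odd
  30 is even
  29 is odd
Evens: [2, 30]
Count of evens = 2
Final answer: 2


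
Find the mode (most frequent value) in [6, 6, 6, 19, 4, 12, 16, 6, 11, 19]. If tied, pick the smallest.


Count the frequency of each value:
  4 appears 1 time(s)
  6 appears 4 time(s)
  11 appears 1 time(s)
  12 appears 1 time(s)
  16 appears 1 time(s)
  19 appears 2 time(s)
Maximum frequency is 4.
Only 6 reaches that frequency, so it is the mode.
Final answer: 6


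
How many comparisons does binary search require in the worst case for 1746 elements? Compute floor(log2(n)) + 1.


Binary search halves the search space each step.
Maximum comparisons = floor(log2(1746)) + 1
log2(1746) = 10.7698
floor(log2(1746)) = 10, so 10 + 1 = 11
Final answer: 11


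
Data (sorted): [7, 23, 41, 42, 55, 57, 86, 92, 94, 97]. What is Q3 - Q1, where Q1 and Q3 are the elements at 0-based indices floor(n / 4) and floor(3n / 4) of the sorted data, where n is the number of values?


The data has n = 10 elements.
Q1 index = floor(10 / 4) = floor(2.5) = 2; Q3 index = floor(3 * 10 / 4) = floor(7.5) = 7
Q1 = element at index 2 = 41
Q3 = element at index 7 = 92
IQR = 92 - 41 = 51
Final answer: 51


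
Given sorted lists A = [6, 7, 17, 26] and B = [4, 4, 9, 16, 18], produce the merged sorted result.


List A: [6, 7, 17, 26]
List B: [4, 4, 9, 16, 18]
Repeatedly compare the front elements and take the smaller:
  6 vs 4 -> take 4
  6 vs 4 -> take 4
  6 vs 9 -> take 6
  7 vs 9 -> take 7
  17 vs 9 -> take 9
  17 vs 16 -> take 16
  17 vs 18 -> take 17
  26 vs 18 -> take 18
  B is exhausted; append the rest of A: [26]
Final answer: [4, 4, 6, 7, 9, 16, 17, 18, 26]


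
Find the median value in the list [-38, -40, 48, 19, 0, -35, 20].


First, sort the list: [-40, -38, -35, 0, 19, 20, 48]
The list has 7 elements (odd count).
The middle index is 3 (0-based), and the element there is 0.
Final answer: 0


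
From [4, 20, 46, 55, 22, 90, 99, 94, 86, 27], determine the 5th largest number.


Sort descending: [99, 94, 90, 86, 55, 46, 27, 22, 20, 4]
The 5th element (1-indexed) is at index 4.
Value = 55
Final answer: 55


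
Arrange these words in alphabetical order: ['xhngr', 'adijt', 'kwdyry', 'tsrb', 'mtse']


Compare strings character by character (the first differing letter decides):
  'adijt' < 'kwdyry' since 'a' < 'k' at position 1
  'kwdyry' < 'mtse' since 'k' < 'm' at position 1
  'mtse' < 'tsrb' since 'm' < 't' at position 1
  'tsrb' < 'xhngr' since 't' < 'x' at position 1
Chaining these comparisons gives the alphabetical order.
Final answer: ['adijt', 'kwdyry', 'mtse', 'tsrb', 'xhngr']


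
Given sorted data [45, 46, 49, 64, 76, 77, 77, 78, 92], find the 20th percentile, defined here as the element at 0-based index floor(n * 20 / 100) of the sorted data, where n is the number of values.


The dataset has n = 9 elements.
Index = floor(9 * 20 / 100) = floor(180 / 100) = floor(1.8) = 1
Counting from index 0 in the sorted data, the element at index 1 is 46.
Final answer: 46


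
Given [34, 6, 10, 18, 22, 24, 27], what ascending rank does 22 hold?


Sort ascending: [6, 10, 18, 22, 24, 27, 34]
Find 22 in the sorted list.
22 is at position 4 (1-indexed).
Final answer: 4


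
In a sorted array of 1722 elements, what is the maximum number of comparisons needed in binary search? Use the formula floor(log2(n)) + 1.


Binary search halves the search space each step.
Maximum comparisons = floor(log2(1722)) + 1
log2(1722) = 10.7499
floor(log2(1722)) = 10, so 10 + 1 = 11
Final answer: 11


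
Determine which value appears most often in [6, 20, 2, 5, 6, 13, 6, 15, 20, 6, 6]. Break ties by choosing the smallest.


Count the frequency of each value:
  2 appears 1 time(s)
  5 appears 1 time(s)
  6 appears 5 time(s)
  13 appears 1 time(s)
  15 appears 1 time(s)
  20 appears 2 time(s)
Maximum frequency is 5.
Only 6 reaches that frequency, so it is the mode.
Final answer: 6


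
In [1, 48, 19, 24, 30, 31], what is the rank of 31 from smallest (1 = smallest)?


Sort ascending: [1, 19, 24, 30, 31, 48]
Find 31 in the sorted list.
31 is at position 5 (1-indexed).
Final answer: 5


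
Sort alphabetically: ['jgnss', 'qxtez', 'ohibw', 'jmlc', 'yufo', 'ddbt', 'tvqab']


Compare strings character by character (the first differing letter decides):
  'ddbt' < 'jgnss' since 'd' < 'j' at position 1
  'jgnss' < 'jmlc' since 'g' < 'm' at position 2
  'jmlc' < 'ohibw' since 'j' < 'o' at position 1
  'ohibw' < 'qxtez' since 'o' < 'q' at position 1
  'qxtez' < 'tvqab' since 'q' < 't' at position 1
  'tvqab' < 'yufo' since 't' < 'y' at position 1
Chaining these comparisons gives the alphabetical order.
Final answer: ['ddbt', 'jgnss', 'jmlc', 'ohibw', 'qxtez', 'tvqab', 'yufo']


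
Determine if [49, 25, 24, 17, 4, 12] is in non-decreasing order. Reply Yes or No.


Check consecutive pairs:
  49 <= 25? False
  25 <= 24? False
  24 <= 17? False
  17 <= 4? False
  4 <= 12? True
4 consecutive pair(s) are out of order, so the list is not sorted.
Final answer: No


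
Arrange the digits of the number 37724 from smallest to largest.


The number 37724 has digits: 3, 7, 7, 2, 4
Sorted: 2, 3, 4, 7, 7
Joining the sorted digits gives the result.
Final answer: 23477


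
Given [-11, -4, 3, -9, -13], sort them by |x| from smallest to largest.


Compute absolute values:
  |-11| = 11
  |-4| = 4
  |3| = 3
  |-9| = 9
  |-13| = 13
Absolute values in increasing order: 3 < 4 < 9 < 11 < 13
Listing the original numbers in that order gives the answer.
Final answer: [3, -4, -9, -11, -13]


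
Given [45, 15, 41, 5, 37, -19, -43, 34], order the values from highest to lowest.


Original list: [45, 15, 41, 5, 37, -19, -43, 34]
Repeatedly take the largest remaining element:
  Remaining [45, 15, 41, 5, 37, -19, -43, 34] -> largest is 45
  Remaining [15, 41, 5, 37, -19, -43, 34] -> largest is 41
  Remaining [15, 5, 37, -19, -43, 34] -> largest is 37
  Remaining [15, 5, -19, -43, 34] -> largest is 34
  Remaining [15, 5, -19, -43] -> largest is 15
  Remaining [5, -19, -43] -> largest is 5
  Remaining [-19, -43] -> largest is -19
  Remaining [-43] -> largest is -43
Collecting the picks in order gives the descending list.
Final answer: [45, 41, 37, 34, 15, 5, -19, -43]


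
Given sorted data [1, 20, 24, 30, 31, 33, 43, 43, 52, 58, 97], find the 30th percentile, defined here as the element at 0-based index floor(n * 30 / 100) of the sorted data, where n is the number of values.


The dataset has n = 11 elements.
Index = floor(11 * 30 / 100) = floor(330 / 100) = floor(3.3) = 3
Counting from index 0 in the sorted data, the element at index 3 is 30.
Final answer: 30


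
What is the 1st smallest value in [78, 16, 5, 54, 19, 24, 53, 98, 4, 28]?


Sort ascending: [4, 5, 16, 19, 24, 28, 53, 54, 78, 98]
The 1st element (1-indexed) is at index 0.
Value = 4
Final answer: 4


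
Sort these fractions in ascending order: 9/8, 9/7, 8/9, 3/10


Convert to decimal for comparison:
  9/8 = 1.125
  9/7 = 1.2857
  8/9 = 0.8889
  3/10 = 0.3
Decimals in increasing order: 0.3 < 0.8889 < 1.125 < 1.2857
Writing each back as its fraction gives the sorted order.
Final answer: 3/10, 8/9, 9/8, 9/7


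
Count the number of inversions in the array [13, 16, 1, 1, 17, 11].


For each element, count the later elements that are smaller than it:
  13 (index 0): smaller elements after it = [1, 1, 11] -> 3
  16 (index 1): smaller elements after it = [1, 1, 11] -> 3
  1 (index 2): smaller elements after it = [] -> 0
  1 (index 3): smaller elements after it = [] -> 0
  17 (index 4): smaller elements after it = [11] -> 1
Total inversions = 3 + 3 + 0 + 0 + 1 = 7
Final answer: 7


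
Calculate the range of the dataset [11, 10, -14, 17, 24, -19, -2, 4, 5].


Maximum value: 24
Minimum value: -19
Range = 24 - (-19) = 43
Final answer: 43


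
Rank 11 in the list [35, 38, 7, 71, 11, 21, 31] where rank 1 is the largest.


Sort descending: [71, 38, 35, 31, 21, 11, 7]
Find 11 in the sorted list.
11 is at position 6.
Final answer: 6


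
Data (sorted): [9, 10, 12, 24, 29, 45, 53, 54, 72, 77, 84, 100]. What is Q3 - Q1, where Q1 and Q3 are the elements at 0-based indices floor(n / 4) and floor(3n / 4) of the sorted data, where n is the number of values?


The data has n = 12 elements.
Q1 index = floor(12 / 4) = floor(3) = 3; Q3 index = floor(3 * 12 / 4) = floor(9) = 9
Q1 = element at index 3 = 24
Q3 = element at index 9 = 77
IQR = 77 - 24 = 53
Final answer: 53


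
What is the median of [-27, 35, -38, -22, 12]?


First, sort the list: [-38, -27, -22, 12, 35]
The list has 5 elements (odd count).
The middle index is 2 (0-based), and the element there is -22.
Final answer: -22


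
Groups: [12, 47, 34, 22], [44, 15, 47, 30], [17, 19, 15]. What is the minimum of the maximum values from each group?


Find max of each group:
  Group 1: [12, 47, 34, 22] -> max = 47
  Group 2: [44, 15, 47, 30] -> max = 47
  Group 3: [17, 19, 15] -> max = 19
Maxes: [47, 47, 19]
Minimum of maxes = 19
Final answer: 19


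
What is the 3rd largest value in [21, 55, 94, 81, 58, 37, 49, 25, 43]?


Sort descending: [94, 81, 58, 55, 49, 43, 37, 25, 21]
The 3rd element (1-indexed) is at index 2.
Value = 58
Final answer: 58


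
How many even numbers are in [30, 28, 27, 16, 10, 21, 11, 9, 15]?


Check each element:
  30 is even
  28 is even
  27 is odd
  16 is even
  10 is even
  21 is odd
  11 is odd
  9 is odd
  15 is odd
Evens: [30, 28, 16, 10]
Count of evens = 4
Final answer: 4


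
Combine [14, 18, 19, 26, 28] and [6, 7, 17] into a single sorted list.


List A: [14, 18, 19, 26, 28]
List B: [6, 7, 17]
Repeatedly compare the front elements and take the smaller:
  14 vs 6 -> take 6
  14 vs 7 -> take 7
  14 vs 17 -> take 14
  18 vs 17 -> take 17
  B is exhausted; append the rest of A: [18, 19, 26, 28]
Final answer: [6, 7, 14, 17, 18, 19, 26, 28]


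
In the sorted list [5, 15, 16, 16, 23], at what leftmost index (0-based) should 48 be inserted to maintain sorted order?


List is sorted: [5, 15, 16, 16, 23]
We need the leftmost position where 48 can be inserted, i.e. the first index whose element is >= 48 (or the end of the list if none is).
Binary search with low=0, high=5 (0-based indices):
  low=0, high=5, mid=2: a[2]=16 < 48, so low = 3
  low=3, high=5, mid=4: a[4]=23 < 48, so low = 5
Now low = high = 5, so the insertion index is 5.
Final answer: 5


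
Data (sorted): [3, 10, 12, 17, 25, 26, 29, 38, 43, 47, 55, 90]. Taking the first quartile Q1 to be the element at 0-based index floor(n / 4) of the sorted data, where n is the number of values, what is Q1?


The list has n = 12 elements.
Q1 index = floor(12 / 4) = floor(3) = 3
Counting from index 0 in the sorted data, the element at index 3 is 17.
Final answer: 17


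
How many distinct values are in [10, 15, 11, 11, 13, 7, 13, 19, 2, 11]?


List all unique values:
Distinct values: [2, 7, 10, 11, 13, 15, 19]
Count = 7
Final answer: 7


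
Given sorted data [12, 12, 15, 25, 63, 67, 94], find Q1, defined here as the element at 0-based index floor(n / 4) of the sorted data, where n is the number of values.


The list has n = 7 elements.
Q1 index = floor(7 / 4) = floor(1.75) = 1
Counting from index 0 in the sorted data, the element at index 1 is 12.
Final answer: 12


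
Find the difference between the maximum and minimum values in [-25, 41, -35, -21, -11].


Maximum value: 41
Minimum value: -35
Range = 41 - (-35) = 76
Final answer: 76


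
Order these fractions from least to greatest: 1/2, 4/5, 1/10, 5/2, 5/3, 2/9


Convert to decimal for comparison:
  1/2 = 0.5
  4/5 = 0.8
  1/10 = 0.1
  5/2 = 2.5
  5/3 = 1.6667
  2/9 = 0.2222
Decimals in increasing order: 0.1 < 0.2222 < 0.5 < 0.8 < 1.6667 < 2.5
Writing each back as its fraction gives the sorted order.
Final answer: 1/10, 2/9, 1/2, 4/5, 5/3, 5/2


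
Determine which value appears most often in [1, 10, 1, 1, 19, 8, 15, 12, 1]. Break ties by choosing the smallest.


Count the frequency of each value:
  1 appears 4 time(s)
  8 appears 1 time(s)
  10 appears 1 time(s)
  12 appears 1 time(s)
  15 appears 1 time(s)
  19 appears 1 time(s)
Maximum frequency is 4.
Only 1 reaches that frequency, so it is the mode.
Final answer: 1


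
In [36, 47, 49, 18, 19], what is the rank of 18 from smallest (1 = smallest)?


Sort ascending: [18, 19, 36, 47, 49]
Find 18 in the sorted list.
18 is at position 1 (1-indexed).
Final answer: 1


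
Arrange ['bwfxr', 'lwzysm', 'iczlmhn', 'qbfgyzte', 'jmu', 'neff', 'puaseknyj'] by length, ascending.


Compute lengths:
  'bwfxr' has length 5
  'lwzysm' has length 6
  'iczlmhn' has length 7
  'qbfgyzte' has length 8
  'jmu' has length 3
  'neff' has length 4
  'puaseknyj' has length 9
Lengths in increasing order: 3 < 4 < 5 < 6 < 7 < 8 < 9
Listing the words in that order gives the answer.
Final answer: ['jmu', 'neff', 'bwfxr', 'lwzysm', 'iczlmhn', 'qbfgyzte', 'puaseknyj']


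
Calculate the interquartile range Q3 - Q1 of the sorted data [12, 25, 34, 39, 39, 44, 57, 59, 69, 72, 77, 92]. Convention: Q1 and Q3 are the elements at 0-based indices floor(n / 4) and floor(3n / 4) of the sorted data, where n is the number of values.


The data has n = 12 elements.
Q1 index = floor(12 / 4) = floor(3) = 3; Q3 index = floor(3 * 12 / 4) = floor(9) = 9
Q1 = element at index 3 = 39
Q3 = element at index 9 = 72
IQR = 72 - 39 = 33
Final answer: 33


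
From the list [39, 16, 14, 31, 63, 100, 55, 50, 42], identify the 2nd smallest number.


Sort ascending: [14, 16, 31, 39, 42, 50, 55, 63, 100]
The 2nd element (1-indexed) is at index 1.
Value = 16
Final answer: 16


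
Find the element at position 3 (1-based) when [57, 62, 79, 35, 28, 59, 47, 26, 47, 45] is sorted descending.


Sort descending: [79, 62, 59, 57, 47, 47, 45, 35, 28, 26]
The 3rd element (1-indexed) is at index 2.
Value = 59
Final answer: 59


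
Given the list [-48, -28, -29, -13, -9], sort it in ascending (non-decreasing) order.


Original list: [-48, -28, -29, -13, -9]
Repeatedly take the smallest remaining element:
  Remaining [-48, -28, -29, -13, -9] -> smallest is -48
  Remaining [-28, -29, -13, -9] -> smallest is -29
  Remaining [-28, -13, -9] -> smallest is -28
  Remaining [-13, -9] -> smallest is -13
  Remaining [-9] -> smallest is -9
Collecting the picks in order gives the sorted list.
Final answer: [-48, -29, -28, -13, -9]


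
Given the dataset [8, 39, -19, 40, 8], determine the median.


First, sort the list: [-19, 8, 8, 39, 40]
The list has 5 elements (odd count).
The middle index is 2 (0-based), and the element there is 8.
Final answer: 8


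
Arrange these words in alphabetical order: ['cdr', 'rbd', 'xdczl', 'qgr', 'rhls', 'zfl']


Compare strings character by character (the first differing letter decides):
  'cdr' < 'qgr' since 'c' < 'q' at position 1
  'qgr' < 'rbd' since 'q' < 'r' at position 1
  'rbd' < 'rhls' since 'b' < 'h' at position 2
  'rhls' < 'xdczl' since 'r' < 'x' at position 1
  'xdczl' < 'zfl' since 'x' < 'z' at position 1
Chaining these comparisons gives the alphabetical order.
Final answer: ['cdr', 'qgr', 'rbd', 'rhls', 'xdczl', 'zfl']


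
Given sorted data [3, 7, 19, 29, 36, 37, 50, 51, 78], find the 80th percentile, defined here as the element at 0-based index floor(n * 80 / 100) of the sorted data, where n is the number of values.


The dataset has n = 9 elements.
Index = floor(9 * 80 / 100) = floor(720 / 100) = floor(7.2) = 7
Counting from index 0 in the sorted data, the element at index 7 is 51.
Final answer: 51


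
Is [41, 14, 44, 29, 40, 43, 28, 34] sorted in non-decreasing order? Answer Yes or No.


Check consecutive pairs:
  41 <= 14? False
  14 <= 44? True
  44 <= 29? False
  29 <= 40? True
  40 <= 43? True
  43 <= 28? False
  28 <= 34? True
3 consecutive pair(s) are out of order, so the list is not sorted.
Final answer: No


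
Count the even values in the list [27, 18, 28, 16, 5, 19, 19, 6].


Check each element:
  27 is odd
  18 is even
  28 is even
  16 is even
  5 is odd
  19 is odd
  19 is odd
  6 is even
Evens: [18, 28, 16, 6]
Count of evens = 4
Final answer: 4


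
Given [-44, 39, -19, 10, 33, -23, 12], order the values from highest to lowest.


Original list: [-44, 39, -19, 10, 33, -23, 12]
Repeatedly take the largest remaining element:
  Remaining [-44, 39, -19, 10, 33, -23, 12] -> largest is 39
  Remaining [-44, -19, 10, 33, -23, 12] -> largest is 33
  Remaining [-44, -19, 10, -23, 12] -> largest is 12
  Remaining [-44, -19, 10, -23] -> largest is 10
  Remaining [-44, -19, -23] -> largest is -19
  Remaining [-44, -23] -> largest is -23
  Remaining [-44] -> largest is -44
Collecting the picks in order gives the descending list.
Final answer: [39, 33, 12, 10, -19, -23, -44]


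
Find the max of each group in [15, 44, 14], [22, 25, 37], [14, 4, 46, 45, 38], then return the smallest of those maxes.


Find max of each group:
  Group 1: [15, 44, 14] -> max = 44
  Group 2: [22, 25, 37] -> max = 37
  Group 3: [14, 4, 46, 45, 38] -> max = 46
Maxes: [44, 37, 46]
Minimum of maxes = 37
Final answer: 37


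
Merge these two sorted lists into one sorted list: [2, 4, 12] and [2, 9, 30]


List A: [2, 4, 12]
List B: [2, 9, 30]
Repeatedly compare the front elements and take the smaller:
  2 vs 2 -> take 2
  4 vs 2 -> take 2
  4 vs 9 -> take 4
  12 vs 9 -> take 9
  12 vs 30 -> take 12
  A is exhausted; append the rest of B: [30]
Final answer: [2, 2, 4, 9, 12, 30]


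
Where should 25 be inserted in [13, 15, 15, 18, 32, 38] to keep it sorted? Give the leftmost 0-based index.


List is sorted: [13, 15, 15, 18, 32, 38]
We need the leftmost position where 25 can be inserted, i.e. the first index whose element is >= 25 (or the end of the list if none is).
Binary search with low=0, high=6 (0-based indices):
  low=0, high=6, mid=3: a[3]=18 < 25, so low = 4
  low=4, high=6, mid=5: a[5]=38 >= 25, so high = 5
  low=4, high=5, mid=4: a[4]=32 >= 25, so high = 4
Now low = high = 4, so the insertion index is 4.
Final answer: 4


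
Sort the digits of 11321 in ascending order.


The number 11321 has digits: 1, 1, 3, 2, 1
Sorted: 1, 1, 1, 2, 3
Joining the sorted digits gives the result.
Final answer: 11123


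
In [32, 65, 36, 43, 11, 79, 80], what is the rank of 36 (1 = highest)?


Sort descending: [80, 79, 65, 43, 36, 32, 11]
Find 36 in the sorted list.
36 is at position 5.
Final answer: 5


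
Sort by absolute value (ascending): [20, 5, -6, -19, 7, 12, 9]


Compute absolute values:
  |20| = 20
  |5| = 5
  |-6| = 6
  |-19| = 19
  |7| = 7
  |12| = 12
  |9| = 9
Absolute values in increasing order: 5 < 6 < 7 < 9 < 12 < 19 < 20
Listing the original numbers in that order gives the answer.
Final answer: [5, -6, 7, 9, 12, -19, 20]


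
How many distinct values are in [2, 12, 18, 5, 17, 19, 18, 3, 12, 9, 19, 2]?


List all unique values:
Distinct values: [2, 3, 5, 9, 12, 17, 18, 19]
Count = 8
Final answer: 8


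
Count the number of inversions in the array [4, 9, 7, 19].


For each element, count the later elements that are smaller than it:
  4 (index 0): smaller elements after it = [] -> 0
  9 (index 1): smaller elements after it = [7] -> 1
  7 (index 2): smaller elements after it = [] -> 0
Total inversions = 0 + 1 + 0 = 1
Final answer: 1


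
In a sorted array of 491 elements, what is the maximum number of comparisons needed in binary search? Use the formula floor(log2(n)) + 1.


Binary search halves the search space each step.
Maximum comparisons = floor(log2(491)) + 1
log2(491) = 8.9396
floor(log2(491)) = 8, so 8 + 1 = 9
Final answer: 9


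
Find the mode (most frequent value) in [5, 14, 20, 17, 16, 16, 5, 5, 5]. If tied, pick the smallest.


Count the frequency of each value:
  5 appears 4 time(s)
  14 appears 1 time(s)
  16 appears 2 time(s)
  17 appears 1 time(s)
  20 appears 1 time(s)
Maximum frequency is 4.
Only 5 reaches that frequency, so it is the mode.
Final answer: 5


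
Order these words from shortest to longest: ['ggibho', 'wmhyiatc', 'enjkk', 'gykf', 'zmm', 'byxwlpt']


Compute lengths:
  'ggibho' has length 6
  'wmhyiatc' has length 8
  'enjkk' has length 5
  'gykf' has length 4
  'zmm' has length 3
  'byxwlpt' has length 7
Lengths in increasing order: 3 < 4 < 5 < 6 < 7 < 8
Listing the words in that order gives the answer.
Final answer: ['zmm', 'gykf', 'enjkk', 'ggibho', 'byxwlpt', 'wmhyiatc']


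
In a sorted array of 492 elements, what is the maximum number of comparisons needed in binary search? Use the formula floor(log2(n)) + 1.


Binary search halves the search space each step.
Maximum comparisons = floor(log2(492)) + 1
log2(492) = 8.9425
floor(log2(492)) = 8, so 8 + 1 = 9
Final answer: 9


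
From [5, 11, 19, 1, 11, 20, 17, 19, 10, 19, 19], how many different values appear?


List all unique values:
Distinct values: [1, 5, 10, 11, 17, 19, 20]
Count = 7
Final answer: 7


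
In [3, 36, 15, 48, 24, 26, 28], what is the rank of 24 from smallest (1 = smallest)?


Sort ascending: [3, 15, 24, 26, 28, 36, 48]
Find 24 in the sorted list.
24 is at position 3 (1-indexed).
Final answer: 3


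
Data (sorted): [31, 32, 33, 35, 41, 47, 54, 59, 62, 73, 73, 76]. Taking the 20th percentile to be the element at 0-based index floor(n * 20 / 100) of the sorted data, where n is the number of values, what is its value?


The dataset has n = 12 elements.
Index = floor(12 * 20 / 100) = floor(240 / 100) = floor(2.4) = 2
Counting from index 0 in the sorted data, the element at index 2 is 33.
Final answer: 33


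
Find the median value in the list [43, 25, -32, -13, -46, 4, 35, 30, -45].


First, sort the list: [-46, -45, -32, -13, 4, 25, 30, 35, 43]
The list has 9 elements (odd count).
The middle index is 4 (0-based), and the element there is 4.
Final answer: 4


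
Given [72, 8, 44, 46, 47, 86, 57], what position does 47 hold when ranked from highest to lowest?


Sort descending: [86, 72, 57, 47, 46, 44, 8]
Find 47 in the sorted list.
47 is at position 4.
Final answer: 4


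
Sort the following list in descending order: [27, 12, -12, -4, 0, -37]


Original list: [27, 12, -12, -4, 0, -37]
Repeatedly take the largest remaining element:
  Remaining [27, 12, -12, -4, 0, -37] -> largest is 27
  Remaining [12, -12, -4, 0, -37] -> largest is 12
  Remaining [-12, -4, 0, -37] -> largest is 0
  Remaining [-12, -4, -37] -> largest is -4
  Remaining [-12, -37] -> largest is -12
  Remaining [-37] -> largest is -37
Collecting the picks in order gives the descending list.
Final answer: [27, 12, 0, -4, -12, -37]
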